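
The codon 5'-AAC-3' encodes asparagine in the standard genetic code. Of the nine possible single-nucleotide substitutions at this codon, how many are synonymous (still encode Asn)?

Position 1: none → 0 synonymous.
Position 2: none → 0 synonymous.
Position 3: AAU → 1 synonymous.
Total: 0 + 0 + 1 = 1.

1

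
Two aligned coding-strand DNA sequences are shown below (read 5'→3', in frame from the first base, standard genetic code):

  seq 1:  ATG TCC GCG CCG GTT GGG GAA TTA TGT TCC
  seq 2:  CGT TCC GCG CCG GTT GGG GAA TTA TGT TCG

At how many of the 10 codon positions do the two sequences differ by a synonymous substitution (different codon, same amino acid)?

Codon 1: ATG Met / CGT Arg — nonsynonymous.
Codon 2: TCC Ser / TCC Ser — identical.
Codon 3: GCG Ala / GCG Ala — identical.
Codon 4: CCG Pro / CCG Pro — identical.
Codon 5: GTT Val / GTT Val — identical.
Codon 6: GGG Gly / GGG Gly — identical.
Codon 7: GAA Glu / GAA Glu — identical.
Codon 8: TTA Leu / TTA Leu — identical.
Codon 9: TGT Cys / TGT Cys — identical.
Codon 10: TCC Ser / TCG Ser — synonymous.
Synonymous differences: 1.

1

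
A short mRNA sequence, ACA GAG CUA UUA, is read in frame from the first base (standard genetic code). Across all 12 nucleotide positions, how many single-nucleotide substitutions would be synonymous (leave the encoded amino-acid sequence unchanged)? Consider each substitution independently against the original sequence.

Codon 1 (ACA, Thr): 3 synonymous substitutions.
Codon 2 (GAG, Glu): 1 synonymous substitution.
Codon 3 (CUA, Leu): 4 synonymous substitutions.
Codon 4 (UUA, Leu): 2 synonymous substitutions.
Total: 3 + 1 + 4 + 2 = 10.

10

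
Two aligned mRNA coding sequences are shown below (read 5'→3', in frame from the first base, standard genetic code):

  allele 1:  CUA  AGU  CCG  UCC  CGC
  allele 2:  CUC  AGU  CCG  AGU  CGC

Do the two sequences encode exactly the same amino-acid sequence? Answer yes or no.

yes

Codon 1: CUA Leu / CUC Leu — synonymous.
Codon 2: AGU Ser / AGU Ser — identical.
Codon 3: CCG Pro / CCG Pro — identical.
Codon 4: UCC Ser / AGU Ser — synonymous.
Codon 5: CGC Arg / CGC Arg — identical.
Nonsynonymous differences: 0 → same protein.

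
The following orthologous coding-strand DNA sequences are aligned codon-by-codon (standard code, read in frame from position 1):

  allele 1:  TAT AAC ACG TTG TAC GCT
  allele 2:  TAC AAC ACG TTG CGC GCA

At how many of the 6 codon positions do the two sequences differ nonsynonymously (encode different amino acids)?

Codon 1: TAT Tyr / TAC Tyr — synonymous.
Codon 2: AAC Asn / AAC Asn — identical.
Codon 3: ACG Thr / ACG Thr — identical.
Codon 4: TTG Leu / TTG Leu — identical.
Codon 5: TAC Tyr / CGC Arg — nonsynonymous.
Codon 6: GCT Ala / GCA Ala — synonymous.
Nonsynonymous differences: 1.

1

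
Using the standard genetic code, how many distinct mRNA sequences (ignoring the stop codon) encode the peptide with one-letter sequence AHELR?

576

Ala: 4 codons.
His: 2 codons.
Glu: 2 codons.
Leu: 6 codons.
Arg: 6 codons.
4 × 2 × 2 × 6 × 6 = 576.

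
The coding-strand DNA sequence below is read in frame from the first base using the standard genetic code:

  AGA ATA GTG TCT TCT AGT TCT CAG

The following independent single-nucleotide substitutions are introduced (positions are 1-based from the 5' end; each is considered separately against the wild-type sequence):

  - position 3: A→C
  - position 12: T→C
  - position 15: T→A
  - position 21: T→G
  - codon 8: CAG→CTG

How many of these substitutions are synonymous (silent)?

3

Codon 1: AGA (Arg) → AGC (Ser) — missense.
Codon 4: TCT (Ser) → TCC (Ser) — synonymous.
Codon 5: TCT (Ser) → TCA (Ser) — synonymous.
Codon 7: TCT (Ser) → TCG (Ser) — synonymous.
Codon 8: CAG (Gln) → CTG (Leu) — missense.
Synonymous: 3 of 5.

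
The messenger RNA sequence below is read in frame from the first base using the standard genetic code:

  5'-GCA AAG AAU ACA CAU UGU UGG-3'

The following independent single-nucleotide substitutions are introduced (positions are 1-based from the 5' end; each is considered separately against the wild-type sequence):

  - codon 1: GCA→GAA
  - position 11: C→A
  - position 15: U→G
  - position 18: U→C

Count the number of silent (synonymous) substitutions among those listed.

1

Codon 1: GCA (Ala) → GAA (Glu) — missense.
Codon 4: ACA (Thr) → AAA (Lys) — missense.
Codon 5: CAU (His) → CAG (Gln) — missense.
Codon 6: UGU (Cys) → UGC (Cys) — synonymous.
Synonymous: 1 of 4.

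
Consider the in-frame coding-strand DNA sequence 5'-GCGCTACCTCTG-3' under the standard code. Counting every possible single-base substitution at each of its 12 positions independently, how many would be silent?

14

Codon 1 (GCG, Ala): 3 synonymous substitutions.
Codon 2 (CTA, Leu): 4 synonymous substitutions.
Codon 3 (CCT, Pro): 3 synonymous substitutions.
Codon 4 (CTG, Leu): 4 synonymous substitutions.
Total: 3 + 4 + 3 + 4 = 14.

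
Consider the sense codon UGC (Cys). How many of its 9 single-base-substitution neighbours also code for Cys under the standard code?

1

Position 1: none → 0 synonymous.
Position 2: none → 0 synonymous.
Position 3: UGU → 1 synonymous.
Total: 0 + 0 + 1 = 1.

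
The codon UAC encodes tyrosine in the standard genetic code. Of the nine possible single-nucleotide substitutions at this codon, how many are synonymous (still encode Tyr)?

Position 1: none → 0 synonymous.
Position 2: none → 0 synonymous.
Position 3: UAU → 1 synonymous.
Total: 0 + 0 + 1 = 1.

1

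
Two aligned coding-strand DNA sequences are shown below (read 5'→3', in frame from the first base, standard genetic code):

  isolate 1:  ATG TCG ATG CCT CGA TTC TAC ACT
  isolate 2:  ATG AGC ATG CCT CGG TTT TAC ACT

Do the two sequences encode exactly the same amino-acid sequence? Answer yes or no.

Codon 1: ATG Met / ATG Met — identical.
Codon 2: TCG Ser / AGC Ser — synonymous.
Codon 3: ATG Met / ATG Met — identical.
Codon 4: CCT Pro / CCT Pro — identical.
Codon 5: CGA Arg / CGG Arg — synonymous.
Codon 6: TTC Phe / TTT Phe — synonymous.
Codon 7: TAC Tyr / TAC Tyr — identical.
Codon 8: ACT Thr / ACT Thr — identical.
Nonsynonymous differences: 0 → same protein.

yes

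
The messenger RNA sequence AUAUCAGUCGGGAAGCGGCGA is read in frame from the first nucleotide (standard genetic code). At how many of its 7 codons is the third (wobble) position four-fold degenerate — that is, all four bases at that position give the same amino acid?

5

Codon 1 AUA (Ile): third position 3-fold.
Codon 2 UCA (Ser): third position 4-fold.
Codon 3 GUC (Val): third position 4-fold.
Codon 4 GGG (Gly): third position 4-fold.
Codon 5 AAG (Lys): third position 2-fold.
Codon 6 CGG (Arg): third position 4-fold.
Codon 7 CGA (Arg): third position 4-fold.
Four-fold degenerate third positions: 5.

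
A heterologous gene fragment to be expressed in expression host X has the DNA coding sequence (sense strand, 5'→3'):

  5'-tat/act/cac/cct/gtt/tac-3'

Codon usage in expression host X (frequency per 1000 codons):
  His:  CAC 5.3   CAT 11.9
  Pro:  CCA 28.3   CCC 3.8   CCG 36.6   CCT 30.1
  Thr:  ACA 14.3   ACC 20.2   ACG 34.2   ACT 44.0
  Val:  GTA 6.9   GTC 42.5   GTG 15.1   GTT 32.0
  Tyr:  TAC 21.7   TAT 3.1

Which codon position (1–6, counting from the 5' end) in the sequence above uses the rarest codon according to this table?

1

Codon 1 TAT (Tyr): 3.1 per 1000.
Codon 2 ACT (Thr): 44.0 per 1000.
Codon 3 CAC (His): 5.3 per 1000.
Codon 4 CCT (Pro): 30.1 per 1000.
Codon 5 GTT (Val): 32.0 per 1000.
Codon 6 TAC (Tyr): 21.7 per 1000.
Lowest frequency is 3.1 at codon 1.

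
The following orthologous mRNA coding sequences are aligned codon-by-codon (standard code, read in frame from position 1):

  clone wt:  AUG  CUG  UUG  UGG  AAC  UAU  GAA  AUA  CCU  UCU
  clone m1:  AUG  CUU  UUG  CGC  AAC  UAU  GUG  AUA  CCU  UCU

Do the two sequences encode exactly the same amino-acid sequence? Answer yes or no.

no

Codon 1: AUG Met / AUG Met — identical.
Codon 2: CUG Leu / CUU Leu — synonymous.
Codon 3: UUG Leu / UUG Leu — identical.
Codon 4: UGG Trp / CGC Arg — nonsynonymous.
Codon 5: AAC Asn / AAC Asn — identical.
Codon 6: UAU Tyr / UAU Tyr — identical.
Codon 7: GAA Glu / GUG Val — nonsynonymous.
Codon 8: AUA Ile / AUA Ile — identical.
Codon 9: CCU Pro / CCU Pro — identical.
Codon 10: UCU Ser / UCU Ser — identical.
Nonsynonymous differences: 2 → different protein.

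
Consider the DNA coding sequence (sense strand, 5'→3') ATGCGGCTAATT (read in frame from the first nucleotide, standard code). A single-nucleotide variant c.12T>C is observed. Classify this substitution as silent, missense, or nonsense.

silent

Position 12 falls in codon 4: ATT → Ile.
After the substitution the codon is ATC → Ile.
Both encode Ile, so the change is synonymous.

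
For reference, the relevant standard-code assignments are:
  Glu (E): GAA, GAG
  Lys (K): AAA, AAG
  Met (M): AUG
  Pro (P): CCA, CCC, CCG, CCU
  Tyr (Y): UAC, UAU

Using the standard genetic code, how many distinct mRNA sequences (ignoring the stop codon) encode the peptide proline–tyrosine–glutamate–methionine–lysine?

Pro: 4 codons.
Tyr: 2 codons.
Glu: 2 codons.
Met: 1 codon.
Lys: 2 codons.
4 × 2 × 2 × 1 × 2 = 32.

32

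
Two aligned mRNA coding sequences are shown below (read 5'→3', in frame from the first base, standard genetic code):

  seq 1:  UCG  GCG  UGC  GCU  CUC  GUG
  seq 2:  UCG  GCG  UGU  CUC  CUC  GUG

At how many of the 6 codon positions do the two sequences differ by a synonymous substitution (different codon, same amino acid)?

1

Codon 1: UCG Ser / UCG Ser — identical.
Codon 2: GCG Ala / GCG Ala — identical.
Codon 3: UGC Cys / UGU Cys — synonymous.
Codon 4: GCU Ala / CUC Leu — nonsynonymous.
Codon 5: CUC Leu / CUC Leu — identical.
Codon 6: GUG Val / GUG Val — identical.
Synonymous differences: 1.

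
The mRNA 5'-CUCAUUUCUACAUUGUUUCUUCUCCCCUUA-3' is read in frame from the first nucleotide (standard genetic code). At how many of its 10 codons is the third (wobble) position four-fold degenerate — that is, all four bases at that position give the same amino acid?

Codon 1 CUC (Leu): third position 4-fold.
Codon 2 AUU (Ile): third position 3-fold.
Codon 3 UCU (Ser): third position 4-fold.
Codon 4 ACA (Thr): third position 4-fold.
Codon 5 UUG (Leu): third position 2-fold.
Codon 6 UUU (Phe): third position 2-fold.
Codon 7 CUU (Leu): third position 4-fold.
Codon 8 CUC (Leu): third position 4-fold.
Codon 9 CCC (Pro): third position 4-fold.
Codon 10 UUA (Leu): third position 2-fold.
Four-fold degenerate third positions: 6.

6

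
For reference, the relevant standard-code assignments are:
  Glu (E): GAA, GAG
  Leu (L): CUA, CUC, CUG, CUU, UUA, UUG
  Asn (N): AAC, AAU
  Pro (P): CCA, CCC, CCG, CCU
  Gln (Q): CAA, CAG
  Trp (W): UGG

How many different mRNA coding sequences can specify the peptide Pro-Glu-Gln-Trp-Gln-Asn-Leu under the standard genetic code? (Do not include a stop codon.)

Pro: 4 codons.
Glu: 2 codons.
Gln: 2 codons.
Trp: 1 codon.
Gln: 2 codons.
Asn: 2 codons.
Leu: 6 codons.
4 × 2 × 2 × 1 × 2 × 2 × 6 = 384.

384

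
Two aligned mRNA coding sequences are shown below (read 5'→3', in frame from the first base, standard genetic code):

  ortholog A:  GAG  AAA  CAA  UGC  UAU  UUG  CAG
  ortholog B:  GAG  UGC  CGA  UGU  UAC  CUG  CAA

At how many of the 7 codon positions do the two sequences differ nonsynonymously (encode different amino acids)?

Codon 1: GAG Glu / GAG Glu — identical.
Codon 2: AAA Lys / UGC Cys — nonsynonymous.
Codon 3: CAA Gln / CGA Arg — nonsynonymous.
Codon 4: UGC Cys / UGU Cys — synonymous.
Codon 5: UAU Tyr / UAC Tyr — synonymous.
Codon 6: UUG Leu / CUG Leu — synonymous.
Codon 7: CAG Gln / CAA Gln — synonymous.
Nonsynonymous differences: 2.

2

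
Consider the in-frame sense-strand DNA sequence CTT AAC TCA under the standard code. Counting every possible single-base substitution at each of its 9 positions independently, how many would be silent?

7

Codon 1 (CTT, Leu): 3 synonymous substitutions.
Codon 2 (AAC, Asn): 1 synonymous substitution.
Codon 3 (TCA, Ser): 3 synonymous substitutions.
Total: 3 + 1 + 3 = 7.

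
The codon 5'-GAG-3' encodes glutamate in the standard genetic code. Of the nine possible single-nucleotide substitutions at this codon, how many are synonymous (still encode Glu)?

Position 1: none → 0 synonymous.
Position 2: none → 0 synonymous.
Position 3: GAA → 1 synonymous.
Total: 0 + 0 + 1 = 1.

1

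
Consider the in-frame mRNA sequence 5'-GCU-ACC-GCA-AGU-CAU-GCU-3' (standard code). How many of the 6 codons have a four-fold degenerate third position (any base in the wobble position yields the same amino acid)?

4

Codon 1 GCU (Ala): third position 4-fold.
Codon 2 ACC (Thr): third position 4-fold.
Codon 3 GCA (Ala): third position 4-fold.
Codon 4 AGU (Ser): third position 2-fold.
Codon 5 CAU (His): third position 2-fold.
Codon 6 GCU (Ala): third position 4-fold.
Four-fold degenerate third positions: 4.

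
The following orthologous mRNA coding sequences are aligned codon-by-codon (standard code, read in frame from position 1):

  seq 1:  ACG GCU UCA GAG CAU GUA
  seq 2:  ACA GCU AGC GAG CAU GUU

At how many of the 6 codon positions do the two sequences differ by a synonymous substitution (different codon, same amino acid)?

Codon 1: ACG Thr / ACA Thr — synonymous.
Codon 2: GCU Ala / GCU Ala — identical.
Codon 3: UCA Ser / AGC Ser — synonymous.
Codon 4: GAG Glu / GAG Glu — identical.
Codon 5: CAU His / CAU His — identical.
Codon 6: GUA Val / GUU Val — synonymous.
Synonymous differences: 3.

3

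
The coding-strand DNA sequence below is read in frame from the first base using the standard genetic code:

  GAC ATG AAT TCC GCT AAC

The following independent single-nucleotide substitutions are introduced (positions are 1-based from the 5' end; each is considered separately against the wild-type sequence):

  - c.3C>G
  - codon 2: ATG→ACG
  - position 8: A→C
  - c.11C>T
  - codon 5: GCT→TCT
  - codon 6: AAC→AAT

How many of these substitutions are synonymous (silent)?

1

Codon 1: GAC (Asp) → GAG (Glu) — missense.
Codon 2: ATG (Met) → ACG (Thr) — missense.
Codon 3: AAT (Asn) → ACT (Thr) — missense.
Codon 4: TCC (Ser) → TTC (Phe) — missense.
Codon 5: GCT (Ala) → TCT (Ser) — missense.
Codon 6: AAC (Asn) → AAT (Asn) — synonymous.
Synonymous: 1 of 6.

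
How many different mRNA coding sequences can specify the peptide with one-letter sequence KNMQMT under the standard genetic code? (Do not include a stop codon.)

32

Lys: 2 codons.
Asn: 2 codons.
Met: 1 codon.
Gln: 2 codons.
Met: 1 codon.
Thr: 4 codons.
2 × 2 × 1 × 2 × 1 × 4 = 32.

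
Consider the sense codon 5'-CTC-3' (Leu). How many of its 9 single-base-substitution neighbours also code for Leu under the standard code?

3

Position 1: none → 0 synonymous.
Position 2: none → 0 synonymous.
Position 3: CTT, CTA, CTG → 3 synonymous.
Total: 0 + 0 + 3 = 3.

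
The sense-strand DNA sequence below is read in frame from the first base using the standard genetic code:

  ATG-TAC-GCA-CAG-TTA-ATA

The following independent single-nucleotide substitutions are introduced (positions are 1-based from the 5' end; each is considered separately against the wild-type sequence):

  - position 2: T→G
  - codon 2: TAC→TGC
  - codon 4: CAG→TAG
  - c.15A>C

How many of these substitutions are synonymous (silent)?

Codon 1: ATG (Met) → AGG (Arg) — missense.
Codon 2: TAC (Tyr) → TGC (Cys) — missense.
Codon 4: CAG (Gln) → TAG (Stop) — nonsense.
Codon 5: TTA (Leu) → TTC (Phe) — missense.
Synonymous: 0 of 4.

0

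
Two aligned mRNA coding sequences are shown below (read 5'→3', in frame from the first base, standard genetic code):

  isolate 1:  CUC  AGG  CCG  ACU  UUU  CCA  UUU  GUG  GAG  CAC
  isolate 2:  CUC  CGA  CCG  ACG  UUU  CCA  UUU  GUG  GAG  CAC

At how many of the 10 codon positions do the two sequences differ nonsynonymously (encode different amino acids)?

0

Codon 1: CUC Leu / CUC Leu — identical.
Codon 2: AGG Arg / CGA Arg — synonymous.
Codon 3: CCG Pro / CCG Pro — identical.
Codon 4: ACU Thr / ACG Thr — synonymous.
Codon 5: UUU Phe / UUU Phe — identical.
Codon 6: CCA Pro / CCA Pro — identical.
Codon 7: UUU Phe / UUU Phe — identical.
Codon 8: GUG Val / GUG Val — identical.
Codon 9: GAG Glu / GAG Glu — identical.
Codon 10: CAC His / CAC His — identical.
Nonsynonymous differences: 0.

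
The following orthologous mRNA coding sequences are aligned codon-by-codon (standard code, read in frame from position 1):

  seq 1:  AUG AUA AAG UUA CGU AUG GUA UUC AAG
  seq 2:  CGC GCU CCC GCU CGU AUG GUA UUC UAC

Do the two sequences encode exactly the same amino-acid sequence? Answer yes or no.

Codon 1: AUG Met / CGC Arg — nonsynonymous.
Codon 2: AUA Ile / GCU Ala — nonsynonymous.
Codon 3: AAG Lys / CCC Pro — nonsynonymous.
Codon 4: UUA Leu / GCU Ala — nonsynonymous.
Codon 5: CGU Arg / CGU Arg — identical.
Codon 6: AUG Met / AUG Met — identical.
Codon 7: GUA Val / GUA Val — identical.
Codon 8: UUC Phe / UUC Phe — identical.
Codon 9: AAG Lys / UAC Tyr — nonsynonymous.
Nonsynonymous differences: 5 → different protein.

no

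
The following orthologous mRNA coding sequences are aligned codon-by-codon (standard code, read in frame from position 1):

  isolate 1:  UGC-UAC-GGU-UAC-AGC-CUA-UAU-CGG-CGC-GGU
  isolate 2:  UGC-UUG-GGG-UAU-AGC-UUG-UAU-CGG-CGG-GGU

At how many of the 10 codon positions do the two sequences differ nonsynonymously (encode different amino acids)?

1

Codon 1: UGC Cys / UGC Cys — identical.
Codon 2: UAC Tyr / UUG Leu — nonsynonymous.
Codon 3: GGU Gly / GGG Gly — synonymous.
Codon 4: UAC Tyr / UAU Tyr — synonymous.
Codon 5: AGC Ser / AGC Ser — identical.
Codon 6: CUA Leu / UUG Leu — synonymous.
Codon 7: UAU Tyr / UAU Tyr — identical.
Codon 8: CGG Arg / CGG Arg — identical.
Codon 9: CGC Arg / CGG Arg — synonymous.
Codon 10: GGU Gly / GGU Gly — identical.
Nonsynonymous differences: 1.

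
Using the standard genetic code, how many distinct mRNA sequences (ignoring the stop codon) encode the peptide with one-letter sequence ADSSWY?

576

Ala: 4 codons.
Asp: 2 codons.
Ser: 6 codons.
Ser: 6 codons.
Trp: 1 codon.
Tyr: 2 codons.
4 × 2 × 6 × 6 × 1 × 2 = 576.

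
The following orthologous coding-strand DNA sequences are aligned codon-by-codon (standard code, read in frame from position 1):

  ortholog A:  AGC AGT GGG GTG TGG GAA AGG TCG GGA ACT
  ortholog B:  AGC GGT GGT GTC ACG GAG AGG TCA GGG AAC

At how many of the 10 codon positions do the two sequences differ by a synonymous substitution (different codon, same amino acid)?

5

Codon 1: AGC Ser / AGC Ser — identical.
Codon 2: AGT Ser / GGT Gly — nonsynonymous.
Codon 3: GGG Gly / GGT Gly — synonymous.
Codon 4: GTG Val / GTC Val — synonymous.
Codon 5: TGG Trp / ACG Thr — nonsynonymous.
Codon 6: GAA Glu / GAG Glu — synonymous.
Codon 7: AGG Arg / AGG Arg — identical.
Codon 8: TCG Ser / TCA Ser — synonymous.
Codon 9: GGA Gly / GGG Gly — synonymous.
Codon 10: ACT Thr / AAC Asn — nonsynonymous.
Synonymous differences: 5.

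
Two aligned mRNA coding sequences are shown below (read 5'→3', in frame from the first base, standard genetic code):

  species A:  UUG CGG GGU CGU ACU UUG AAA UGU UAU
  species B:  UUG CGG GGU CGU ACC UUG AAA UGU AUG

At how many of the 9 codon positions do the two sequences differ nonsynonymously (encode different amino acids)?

Codon 1: UUG Leu / UUG Leu — identical.
Codon 2: CGG Arg / CGG Arg — identical.
Codon 3: GGU Gly / GGU Gly — identical.
Codon 4: CGU Arg / CGU Arg — identical.
Codon 5: ACU Thr / ACC Thr — synonymous.
Codon 6: UUG Leu / UUG Leu — identical.
Codon 7: AAA Lys / AAA Lys — identical.
Codon 8: UGU Cys / UGU Cys — identical.
Codon 9: UAU Tyr / AUG Met — nonsynonymous.
Nonsynonymous differences: 1.

1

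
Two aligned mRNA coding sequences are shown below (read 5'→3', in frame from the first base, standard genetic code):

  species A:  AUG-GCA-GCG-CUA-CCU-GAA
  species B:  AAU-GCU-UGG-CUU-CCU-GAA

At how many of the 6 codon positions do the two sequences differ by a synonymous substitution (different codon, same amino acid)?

2

Codon 1: AUG Met / AAU Asn — nonsynonymous.
Codon 2: GCA Ala / GCU Ala — synonymous.
Codon 3: GCG Ala / UGG Trp — nonsynonymous.
Codon 4: CUA Leu / CUU Leu — synonymous.
Codon 5: CCU Pro / CCU Pro — identical.
Codon 6: GAA Glu / GAA Glu — identical.
Synonymous differences: 2.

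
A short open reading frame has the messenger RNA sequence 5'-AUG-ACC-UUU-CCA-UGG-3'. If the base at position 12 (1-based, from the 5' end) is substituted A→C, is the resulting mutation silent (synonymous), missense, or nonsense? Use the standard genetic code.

Position 12 falls in codon 4: CCA → Pro.
After the substitution the codon is CCC → Pro.
Both encode Pro, so the change is synonymous.

silent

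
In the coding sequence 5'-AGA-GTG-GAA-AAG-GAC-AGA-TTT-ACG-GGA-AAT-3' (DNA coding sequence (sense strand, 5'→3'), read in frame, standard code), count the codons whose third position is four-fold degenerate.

3

Codon 1 AGA (Arg): third position 2-fold.
Codon 2 GTG (Val): third position 4-fold.
Codon 3 GAA (Glu): third position 2-fold.
Codon 4 AAG (Lys): third position 2-fold.
Codon 5 GAC (Asp): third position 2-fold.
Codon 6 AGA (Arg): third position 2-fold.
Codon 7 TTT (Phe): third position 2-fold.
Codon 8 ACG (Thr): third position 4-fold.
Codon 9 GGA (Gly): third position 4-fold.
Codon 10 AAT (Asn): third position 2-fold.
Four-fold degenerate third positions: 3.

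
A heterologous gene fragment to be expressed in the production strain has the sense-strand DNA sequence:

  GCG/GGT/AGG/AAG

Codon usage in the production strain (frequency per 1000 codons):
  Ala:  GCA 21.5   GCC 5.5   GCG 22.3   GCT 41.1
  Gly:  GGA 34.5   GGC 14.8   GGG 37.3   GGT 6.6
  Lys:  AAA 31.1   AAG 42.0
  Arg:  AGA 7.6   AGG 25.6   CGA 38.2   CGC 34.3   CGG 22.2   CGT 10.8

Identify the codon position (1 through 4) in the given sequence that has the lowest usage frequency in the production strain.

Codon 1 GCG (Ala): 22.3 per 1000.
Codon 2 GGT (Gly): 6.6 per 1000.
Codon 3 AGG (Arg): 25.6 per 1000.
Codon 4 AAG (Lys): 42.0 per 1000.
Lowest frequency is 6.6 at codon 2.

2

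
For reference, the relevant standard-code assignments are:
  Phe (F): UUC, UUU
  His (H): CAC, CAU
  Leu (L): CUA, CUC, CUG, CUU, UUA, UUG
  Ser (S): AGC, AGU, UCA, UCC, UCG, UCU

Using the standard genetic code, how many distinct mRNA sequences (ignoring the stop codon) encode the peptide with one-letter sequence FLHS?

Phe: 2 codons.
Leu: 6 codons.
His: 2 codons.
Ser: 6 codons.
2 × 6 × 2 × 6 = 144.

144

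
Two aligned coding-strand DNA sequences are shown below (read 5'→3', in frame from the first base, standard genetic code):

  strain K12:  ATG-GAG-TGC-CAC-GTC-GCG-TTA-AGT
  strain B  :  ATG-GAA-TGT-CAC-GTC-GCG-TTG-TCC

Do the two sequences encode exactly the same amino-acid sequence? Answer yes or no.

yes

Codon 1: ATG Met / ATG Met — identical.
Codon 2: GAG Glu / GAA Glu — synonymous.
Codon 3: TGC Cys / TGT Cys — synonymous.
Codon 4: CAC His / CAC His — identical.
Codon 5: GTC Val / GTC Val — identical.
Codon 6: GCG Ala / GCG Ala — identical.
Codon 7: TTA Leu / TTG Leu — synonymous.
Codon 8: AGT Ser / TCC Ser — synonymous.
Nonsynonymous differences: 0 → same protein.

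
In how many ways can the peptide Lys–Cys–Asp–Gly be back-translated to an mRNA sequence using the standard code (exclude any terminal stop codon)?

Lys: 2 codons.
Cys: 2 codons.
Asp: 2 codons.
Gly: 4 codons.
2 × 2 × 2 × 4 = 32.

32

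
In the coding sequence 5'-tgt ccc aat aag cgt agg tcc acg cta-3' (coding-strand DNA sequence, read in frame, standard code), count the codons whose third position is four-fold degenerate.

5

Codon 1 TGT (Cys): third position 2-fold.
Codon 2 CCC (Pro): third position 4-fold.
Codon 3 AAT (Asn): third position 2-fold.
Codon 4 AAG (Lys): third position 2-fold.
Codon 5 CGT (Arg): third position 4-fold.
Codon 6 AGG (Arg): third position 2-fold.
Codon 7 TCC (Ser): third position 4-fold.
Codon 8 ACG (Thr): third position 4-fold.
Codon 9 CTA (Leu): third position 4-fold.
Four-fold degenerate third positions: 5.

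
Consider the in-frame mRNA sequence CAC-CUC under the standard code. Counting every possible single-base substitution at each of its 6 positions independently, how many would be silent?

Codon 1 (CAC, His): 1 synonymous substitution.
Codon 2 (CUC, Leu): 3 synonymous substitutions.
Total: 1 + 3 = 4.

4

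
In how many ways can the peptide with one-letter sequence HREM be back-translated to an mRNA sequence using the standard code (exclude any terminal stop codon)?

His: 2 codons.
Arg: 6 codons.
Glu: 2 codons.
Met: 1 codon.
2 × 6 × 2 × 1 = 24.

24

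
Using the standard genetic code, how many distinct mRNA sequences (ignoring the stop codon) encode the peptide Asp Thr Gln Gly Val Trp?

256

Asp: 2 codons.
Thr: 4 codons.
Gln: 2 codons.
Gly: 4 codons.
Val: 4 codons.
Trp: 1 codon.
2 × 4 × 2 × 4 × 4 × 1 = 256.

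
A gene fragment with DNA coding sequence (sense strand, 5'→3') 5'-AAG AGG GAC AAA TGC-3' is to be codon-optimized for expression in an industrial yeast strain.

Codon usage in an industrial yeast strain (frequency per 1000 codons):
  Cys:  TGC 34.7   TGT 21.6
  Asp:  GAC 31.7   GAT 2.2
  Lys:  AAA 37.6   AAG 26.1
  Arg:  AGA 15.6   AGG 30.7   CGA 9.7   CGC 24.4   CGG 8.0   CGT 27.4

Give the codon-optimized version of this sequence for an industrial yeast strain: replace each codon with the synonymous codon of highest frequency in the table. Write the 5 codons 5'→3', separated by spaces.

AAA AGG GAC AAA TGC

Codon 1 (Lys): best is AAA at 37.6.
Codon 2 (Arg): best is AGG at 30.7.
Codon 3 (Asp): best is GAC at 31.7.
Codon 4 (Lys): best is AAA at 37.6.
Codon 5 (Cys): best is TGC at 34.7.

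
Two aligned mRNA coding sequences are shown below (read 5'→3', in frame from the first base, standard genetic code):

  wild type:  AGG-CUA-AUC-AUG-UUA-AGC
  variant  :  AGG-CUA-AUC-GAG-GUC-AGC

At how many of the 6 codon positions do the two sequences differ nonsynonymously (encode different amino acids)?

2

Codon 1: AGG Arg / AGG Arg — identical.
Codon 2: CUA Leu / CUA Leu — identical.
Codon 3: AUC Ile / AUC Ile — identical.
Codon 4: AUG Met / GAG Glu — nonsynonymous.
Codon 5: UUA Leu / GUC Val — nonsynonymous.
Codon 6: AGC Ser / AGC Ser — identical.
Nonsynonymous differences: 2.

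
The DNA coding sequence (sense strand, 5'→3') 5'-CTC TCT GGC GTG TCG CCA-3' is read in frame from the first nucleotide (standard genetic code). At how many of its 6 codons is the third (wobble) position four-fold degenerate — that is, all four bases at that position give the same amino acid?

Codon 1 CTC (Leu): third position 4-fold.
Codon 2 TCT (Ser): third position 4-fold.
Codon 3 GGC (Gly): third position 4-fold.
Codon 4 GTG (Val): third position 4-fold.
Codon 5 TCG (Ser): third position 4-fold.
Codon 6 CCA (Pro): third position 4-fold.
Four-fold degenerate third positions: 6.

6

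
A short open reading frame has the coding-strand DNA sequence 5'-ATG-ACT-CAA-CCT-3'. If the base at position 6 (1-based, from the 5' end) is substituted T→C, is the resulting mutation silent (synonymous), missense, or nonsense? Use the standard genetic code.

silent

Position 6 falls in codon 2: ACT → Thr.
After the substitution the codon is ACC → Thr.
Both encode Thr, so the change is synonymous.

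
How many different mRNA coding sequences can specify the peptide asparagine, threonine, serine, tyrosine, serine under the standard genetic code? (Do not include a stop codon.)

Asn: 2 codons.
Thr: 4 codons.
Ser: 6 codons.
Tyr: 2 codons.
Ser: 6 codons.
2 × 4 × 6 × 2 × 6 = 576.

576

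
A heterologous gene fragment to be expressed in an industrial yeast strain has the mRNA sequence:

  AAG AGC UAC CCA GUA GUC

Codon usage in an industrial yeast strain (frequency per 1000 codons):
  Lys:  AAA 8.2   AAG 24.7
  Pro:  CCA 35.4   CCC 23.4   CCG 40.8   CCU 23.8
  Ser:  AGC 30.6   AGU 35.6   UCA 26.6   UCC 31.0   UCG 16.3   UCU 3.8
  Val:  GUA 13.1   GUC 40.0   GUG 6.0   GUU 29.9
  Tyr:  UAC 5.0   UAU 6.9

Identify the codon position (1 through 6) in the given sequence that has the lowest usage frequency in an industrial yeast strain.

Codon 1 AAG (Lys): 24.7 per 1000.
Codon 2 AGC (Ser): 30.6 per 1000.
Codon 3 UAC (Tyr): 5.0 per 1000.
Codon 4 CCA (Pro): 35.4 per 1000.
Codon 5 GUA (Val): 13.1 per 1000.
Codon 6 GUC (Val): 40.0 per 1000.
Lowest frequency is 5.0 at codon 3.

3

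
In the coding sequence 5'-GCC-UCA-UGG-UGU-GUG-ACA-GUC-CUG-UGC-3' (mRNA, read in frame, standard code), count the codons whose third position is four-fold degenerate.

Codon 1 GCC (Ala): third position 4-fold.
Codon 2 UCA (Ser): third position 4-fold.
Codon 3 UGG (Trp): third position 1-fold.
Codon 4 UGU (Cys): third position 2-fold.
Codon 5 GUG (Val): third position 4-fold.
Codon 6 ACA (Thr): third position 4-fold.
Codon 7 GUC (Val): third position 4-fold.
Codon 8 CUG (Leu): third position 4-fold.
Codon 9 UGC (Cys): third position 2-fold.
Four-fold degenerate third positions: 6.

6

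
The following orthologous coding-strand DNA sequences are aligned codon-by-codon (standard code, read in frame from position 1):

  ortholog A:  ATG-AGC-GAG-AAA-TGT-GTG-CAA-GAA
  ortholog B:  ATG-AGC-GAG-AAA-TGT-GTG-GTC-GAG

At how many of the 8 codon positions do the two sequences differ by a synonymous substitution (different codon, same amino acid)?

Codon 1: ATG Met / ATG Met — identical.
Codon 2: AGC Ser / AGC Ser — identical.
Codon 3: GAG Glu / GAG Glu — identical.
Codon 4: AAA Lys / AAA Lys — identical.
Codon 5: TGT Cys / TGT Cys — identical.
Codon 6: GTG Val / GTG Val — identical.
Codon 7: CAA Gln / GTC Val — nonsynonymous.
Codon 8: GAA Glu / GAG Glu — synonymous.
Synonymous differences: 1.

1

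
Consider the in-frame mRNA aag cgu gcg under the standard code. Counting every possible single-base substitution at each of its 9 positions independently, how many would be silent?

Codon 1 (AAG, Lys): 1 synonymous substitution.
Codon 2 (CGU, Arg): 3 synonymous substitutions.
Codon 3 (GCG, Ala): 3 synonymous substitutions.
Total: 1 + 3 + 3 = 7.

7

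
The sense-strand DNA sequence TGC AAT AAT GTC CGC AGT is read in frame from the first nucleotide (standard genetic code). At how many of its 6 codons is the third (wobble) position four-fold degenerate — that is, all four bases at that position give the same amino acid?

2

Codon 1 TGC (Cys): third position 2-fold.
Codon 2 AAT (Asn): third position 2-fold.
Codon 3 AAT (Asn): third position 2-fold.
Codon 4 GTC (Val): third position 4-fold.
Codon 5 CGC (Arg): third position 4-fold.
Codon 6 AGT (Ser): third position 2-fold.
Four-fold degenerate third positions: 2.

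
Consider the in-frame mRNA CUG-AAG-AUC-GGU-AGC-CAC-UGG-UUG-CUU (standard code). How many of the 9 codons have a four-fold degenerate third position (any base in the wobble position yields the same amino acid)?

Codon 1 CUG (Leu): third position 4-fold.
Codon 2 AAG (Lys): third position 2-fold.
Codon 3 AUC (Ile): third position 3-fold.
Codon 4 GGU (Gly): third position 4-fold.
Codon 5 AGC (Ser): third position 2-fold.
Codon 6 CAC (His): third position 2-fold.
Codon 7 UGG (Trp): third position 1-fold.
Codon 8 UUG (Leu): third position 2-fold.
Codon 9 CUU (Leu): third position 4-fold.
Four-fold degenerate third positions: 3.

3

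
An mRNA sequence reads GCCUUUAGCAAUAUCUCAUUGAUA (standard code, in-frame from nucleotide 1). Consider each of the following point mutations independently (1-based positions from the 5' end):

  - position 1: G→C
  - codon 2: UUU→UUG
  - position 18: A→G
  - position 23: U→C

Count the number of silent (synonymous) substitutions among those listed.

1

Codon 1: GCC (Ala) → CCC (Pro) — missense.
Codon 2: UUU (Phe) → UUG (Leu) — missense.
Codon 6: UCA (Ser) → UCG (Ser) — synonymous.
Codon 8: AUA (Ile) → ACA (Thr) — missense.
Synonymous: 1 of 4.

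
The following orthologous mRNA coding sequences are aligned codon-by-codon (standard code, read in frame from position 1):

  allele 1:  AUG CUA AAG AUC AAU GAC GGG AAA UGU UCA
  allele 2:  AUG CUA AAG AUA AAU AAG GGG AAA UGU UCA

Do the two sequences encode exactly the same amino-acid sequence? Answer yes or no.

Codon 1: AUG Met / AUG Met — identical.
Codon 2: CUA Leu / CUA Leu — identical.
Codon 3: AAG Lys / AAG Lys — identical.
Codon 4: AUC Ile / AUA Ile — synonymous.
Codon 5: AAU Asn / AAU Asn — identical.
Codon 6: GAC Asp / AAG Lys — nonsynonymous.
Codon 7: GGG Gly / GGG Gly — identical.
Codon 8: AAA Lys / AAA Lys — identical.
Codon 9: UGU Cys / UGU Cys — identical.
Codon 10: UCA Ser / UCA Ser — identical.
Nonsynonymous differences: 1 → different protein.

no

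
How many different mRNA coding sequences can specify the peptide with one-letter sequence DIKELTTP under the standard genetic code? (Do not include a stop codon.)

9216

Asp: 2 codons.
Ile: 3 codons.
Lys: 2 codons.
Glu: 2 codons.
Leu: 6 codons.
Thr: 4 codons.
Thr: 4 codons.
Pro: 4 codons.
2 × 3 × 2 × 2 × 6 × 4 × 4 × 4 = 9216.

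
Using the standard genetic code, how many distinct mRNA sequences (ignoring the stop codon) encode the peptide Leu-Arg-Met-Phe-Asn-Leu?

Leu: 6 codons.
Arg: 6 codons.
Met: 1 codon.
Phe: 2 codons.
Asn: 2 codons.
Leu: 6 codons.
6 × 6 × 1 × 2 × 2 × 6 = 864.

864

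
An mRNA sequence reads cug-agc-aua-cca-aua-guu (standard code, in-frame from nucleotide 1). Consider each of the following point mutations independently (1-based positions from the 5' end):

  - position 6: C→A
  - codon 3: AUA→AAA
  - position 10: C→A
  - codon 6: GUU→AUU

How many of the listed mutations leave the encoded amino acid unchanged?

0

Codon 2: AGC (Ser) → AGA (Arg) — missense.
Codon 3: AUA (Ile) → AAA (Lys) — missense.
Codon 4: CCA (Pro) → ACA (Thr) — missense.
Codon 6: GUU (Val) → AUU (Ile) — missense.
Synonymous: 0 of 4.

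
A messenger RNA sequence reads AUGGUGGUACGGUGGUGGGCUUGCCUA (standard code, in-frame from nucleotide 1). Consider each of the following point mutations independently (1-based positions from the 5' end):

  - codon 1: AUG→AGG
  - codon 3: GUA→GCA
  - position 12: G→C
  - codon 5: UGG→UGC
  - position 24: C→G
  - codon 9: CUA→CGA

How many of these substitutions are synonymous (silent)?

1

Codon 1: AUG (Met) → AGG (Arg) — missense.
Codon 3: GUA (Val) → GCA (Ala) — missense.
Codon 4: CGG (Arg) → CGC (Arg) — synonymous.
Codon 5: UGG (Trp) → UGC (Cys) — missense.
Codon 8: UGC (Cys) → UGG (Trp) — missense.
Codon 9: CUA (Leu) → CGA (Arg) — missense.
Synonymous: 1 of 6.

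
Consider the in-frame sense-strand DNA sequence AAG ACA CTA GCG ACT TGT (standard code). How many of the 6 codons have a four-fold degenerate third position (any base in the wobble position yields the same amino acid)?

Codon 1 AAG (Lys): third position 2-fold.
Codon 2 ACA (Thr): third position 4-fold.
Codon 3 CTA (Leu): third position 4-fold.
Codon 4 GCG (Ala): third position 4-fold.
Codon 5 ACT (Thr): third position 4-fold.
Codon 6 TGT (Cys): third position 2-fold.
Four-fold degenerate third positions: 4.

4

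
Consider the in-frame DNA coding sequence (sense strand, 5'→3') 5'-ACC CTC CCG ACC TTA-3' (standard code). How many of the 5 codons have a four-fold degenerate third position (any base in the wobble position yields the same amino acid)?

4

Codon 1 ACC (Thr): third position 4-fold.
Codon 2 CTC (Leu): third position 4-fold.
Codon 3 CCG (Pro): third position 4-fold.
Codon 4 ACC (Thr): third position 4-fold.
Codon 5 TTA (Leu): third position 2-fold.
Four-fold degenerate third positions: 4.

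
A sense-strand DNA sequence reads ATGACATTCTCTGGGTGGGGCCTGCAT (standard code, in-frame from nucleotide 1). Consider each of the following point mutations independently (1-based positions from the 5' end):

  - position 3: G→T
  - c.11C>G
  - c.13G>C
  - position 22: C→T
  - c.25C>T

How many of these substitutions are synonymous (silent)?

Codon 1: ATG (Met) → ATT (Ile) — missense.
Codon 4: TCT (Ser) → TGT (Cys) — missense.
Codon 5: GGG (Gly) → CGG (Arg) — missense.
Codon 8: CTG (Leu) → TTG (Leu) — synonymous.
Codon 9: CAT (His) → TAT (Tyr) — missense.
Synonymous: 1 of 5.

1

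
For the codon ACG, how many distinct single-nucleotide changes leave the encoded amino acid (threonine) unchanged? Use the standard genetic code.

Position 1: none → 0 synonymous.
Position 2: none → 0 synonymous.
Position 3: ACU, ACC, ACA → 3 synonymous.
Total: 0 + 0 + 3 = 3.

3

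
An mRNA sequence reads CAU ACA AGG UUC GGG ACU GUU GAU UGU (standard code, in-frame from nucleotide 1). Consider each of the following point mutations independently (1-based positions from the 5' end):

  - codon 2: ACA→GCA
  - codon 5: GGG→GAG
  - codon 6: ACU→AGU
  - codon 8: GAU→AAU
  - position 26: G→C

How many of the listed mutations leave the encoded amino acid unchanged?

0

Codon 2: ACA (Thr) → GCA (Ala) — missense.
Codon 5: GGG (Gly) → GAG (Glu) — missense.
Codon 6: ACU (Thr) → AGU (Ser) — missense.
Codon 8: GAU (Asp) → AAU (Asn) — missense.
Codon 9: UGU (Cys) → UCU (Ser) — missense.
Synonymous: 0 of 5.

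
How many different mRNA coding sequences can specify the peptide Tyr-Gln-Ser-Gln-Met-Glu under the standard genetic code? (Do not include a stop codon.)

Tyr: 2 codons.
Gln: 2 codons.
Ser: 6 codons.
Gln: 2 codons.
Met: 1 codon.
Glu: 2 codons.
2 × 2 × 6 × 2 × 1 × 2 = 96.

96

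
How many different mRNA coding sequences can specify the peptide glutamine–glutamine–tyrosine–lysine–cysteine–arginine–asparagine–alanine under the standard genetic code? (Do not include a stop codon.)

1536

Gln: 2 codons.
Gln: 2 codons.
Tyr: 2 codons.
Lys: 2 codons.
Cys: 2 codons.
Arg: 6 codons.
Asn: 2 codons.
Ala: 4 codons.
2 × 2 × 2 × 2 × 2 × 6 × 2 × 4 = 1536.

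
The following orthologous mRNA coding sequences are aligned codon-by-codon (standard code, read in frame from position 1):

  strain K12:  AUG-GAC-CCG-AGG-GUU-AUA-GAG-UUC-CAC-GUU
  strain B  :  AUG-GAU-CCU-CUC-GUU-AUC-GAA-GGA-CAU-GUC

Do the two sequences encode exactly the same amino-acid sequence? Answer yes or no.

Codon 1: AUG Met / AUG Met — identical.
Codon 2: GAC Asp / GAU Asp — synonymous.
Codon 3: CCG Pro / CCU Pro — synonymous.
Codon 4: AGG Arg / CUC Leu — nonsynonymous.
Codon 5: GUU Val / GUU Val — identical.
Codon 6: AUA Ile / AUC Ile — synonymous.
Codon 7: GAG Glu / GAA Glu — synonymous.
Codon 8: UUC Phe / GGA Gly — nonsynonymous.
Codon 9: CAC His / CAU His — synonymous.
Codon 10: GUU Val / GUC Val — synonymous.
Nonsynonymous differences: 2 → different protein.

no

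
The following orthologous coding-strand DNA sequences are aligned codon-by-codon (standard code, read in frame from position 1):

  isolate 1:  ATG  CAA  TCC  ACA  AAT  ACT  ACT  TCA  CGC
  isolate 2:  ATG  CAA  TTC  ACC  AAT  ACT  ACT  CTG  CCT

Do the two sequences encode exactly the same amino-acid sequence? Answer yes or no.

Codon 1: ATG Met / ATG Met — identical.
Codon 2: CAA Gln / CAA Gln — identical.
Codon 3: TCC Ser / TTC Phe — nonsynonymous.
Codon 4: ACA Thr / ACC Thr — synonymous.
Codon 5: AAT Asn / AAT Asn — identical.
Codon 6: ACT Thr / ACT Thr — identical.
Codon 7: ACT Thr / ACT Thr — identical.
Codon 8: TCA Ser / CTG Leu — nonsynonymous.
Codon 9: CGC Arg / CCT Pro — nonsynonymous.
Nonsynonymous differences: 3 → different protein.

no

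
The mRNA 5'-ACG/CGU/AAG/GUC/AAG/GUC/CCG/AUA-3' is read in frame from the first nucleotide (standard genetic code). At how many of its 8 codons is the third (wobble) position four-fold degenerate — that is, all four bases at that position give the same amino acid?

Codon 1 ACG (Thr): third position 4-fold.
Codon 2 CGU (Arg): third position 4-fold.
Codon 3 AAG (Lys): third position 2-fold.
Codon 4 GUC (Val): third position 4-fold.
Codon 5 AAG (Lys): third position 2-fold.
Codon 6 GUC (Val): third position 4-fold.
Codon 7 CCG (Pro): third position 4-fold.
Codon 8 AUA (Ile): third position 3-fold.
Four-fold degenerate third positions: 5.

5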